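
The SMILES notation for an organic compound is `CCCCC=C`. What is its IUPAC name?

The longest carbon chain that includes the multiple bond has 6 carbons, so the parent hydride is hexane.
There is one C=C double bond, indicated by the ending -ene.
Choose the numbering such that numbering from this end puts the double bond at C-1 rather than C-5.
That gives the double bond between C-1 and C-2.
The name is hex-1-ene.

hex-1-ene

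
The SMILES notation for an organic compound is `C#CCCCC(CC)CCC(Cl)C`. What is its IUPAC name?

9-chloro-6-ethyldec-1-yne

Counting along the main chain through the multiple bond gives 10 carbons: the parent is decane.
There is one C≡C triple bond, indicated by the ending -yne.
Number the chain so that numbering from this end puts the triple bond at C-1 rather than C-9.
With this numbering: the triple bond between C-1 and C-2; a chloro group at C-9; an ethyl group at C-6.
Substituent prefixes are cited in alphabetical order (multiplying prefixes like di-/tri- are ignored for ordering).
The name is 9-chloro-6-ethyldec-1-yne.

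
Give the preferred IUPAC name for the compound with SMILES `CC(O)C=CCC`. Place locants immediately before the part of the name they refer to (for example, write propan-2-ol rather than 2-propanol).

Counting along the main chain through the –OH group and the multiple bond gives 6 carbons: the parent is hexane.
The principal characteristic group is an alcohol (–OH), named with the suffix -ol.
The chain contains a C=C double bond, so the unsaturation ending is -ene.
Choose the numbering such that numbering from this end puts the hydroxyl group at C-2 rather than C-5.
With this numbering: the hydroxyl at C-2; the double bond between C-3 and C-4.
The name is hex-3-en-2-ol.

hex-3-en-2-ol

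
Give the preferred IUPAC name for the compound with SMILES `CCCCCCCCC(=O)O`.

nonanoic acid

The longest chain bearing the –COOH group is 9 carbons long (nonane).
The highest-priority functional group is a carboxylic acid (terminal –COOH), so the name ends in -oic acid.
Choose the numbering such that the carboxylic acid carbon is C-1 by definition.
Assembling the pieces gives nonanoic acid.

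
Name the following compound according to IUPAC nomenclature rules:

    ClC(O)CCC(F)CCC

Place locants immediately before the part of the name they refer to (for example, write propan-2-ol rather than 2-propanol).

1-chloro-4-fluoroheptan-1-ol

The longest carbon chain that includes the –OH group has 7 carbons, so the parent hydride is heptane.
An alcohol (–OH) is the principal characteristic group, giving the suffix -ol.
Choose the numbering such that numbering from this end puts the hydroxyl group at C-1 rather than C-7.
This places the hydroxyl at C-1; a chloro group at C-1; a fluoro group at C-4.
Prefixes are listed alphabetically: chloro, fluoro.
Assembling the pieces gives 1-chloro-4-fluoroheptan-1-ol.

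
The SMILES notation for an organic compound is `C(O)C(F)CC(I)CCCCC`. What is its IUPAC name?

The longest chain bearing the –OH group is 9 carbons long (nonane).
An alcohol (–OH) is the principal characteristic group, giving the suffix -ol.
Choose the numbering such that numbering from this end puts the hydroxyl group at C-1 rather than C-9.
With this numbering: the hydroxyl at C-1; a fluoro group at C-2; an iodo group at C-4.
Prefixes are listed alphabetically: fluoro, iodo.
Assembling the pieces gives 2-fluoro-4-iodononan-1-ol.

2-fluoro-4-iodononan-1-ol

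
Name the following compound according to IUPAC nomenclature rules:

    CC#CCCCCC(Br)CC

8-bromodec-2-yne

Counting along the main chain through the multiple bond gives 10 carbons: the parent is decane.
There is one C≡C triple bond, indicated by the ending -yne.
Number the chain so that numbering from this end puts the triple bond at C-2 rather than C-8.
That gives the triple bond between C-2 and C-3; a bromo group at C-8.
Putting it together: 8-bromodec-2-yne.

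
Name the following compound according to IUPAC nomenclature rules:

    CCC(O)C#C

Counting along the main chain through the –OH group and the multiple bond gives 5 carbons: the parent is pentane.
An alcohol (–OH) is the principal characteristic group, giving the suffix -ol.
The chain contains a C≡C triple bond, so the unsaturation ending is -yne.
Choose the numbering such that numbering from this end puts the triple bond at C-1 rather than C-4.
This places the hydroxyl at C-3; the triple bond between C-1 and C-2.
Putting it together: pent-1-yn-3-ol.

pent-1-yn-3-ol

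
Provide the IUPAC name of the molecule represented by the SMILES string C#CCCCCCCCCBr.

10-bromodec-1-yne

The longest chain bearing the multiple bond is 10 carbons long (decane).
The chain contains a C≡C triple bond, so the unsaturation ending is -yne.
Number the chain so that numbering from this end puts the triple bond at C-1 rather than C-9.
With this numbering: the triple bond between C-1 and C-2; a bromo group at C-10.
Putting it together: 10-bromodec-1-yne.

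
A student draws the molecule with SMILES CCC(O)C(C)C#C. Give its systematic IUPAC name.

4-methylhex-5-yn-3-ol

Counting along the main chain through the –OH group and the multiple bond gives 6 carbons: the parent is hexane.
The principal characteristic group is an alcohol (–OH), named with the suffix -ol.
There is one C≡C triple bond, indicated by the ending -yne.
Choose the numbering such that numbering from this end puts the hydroxyl group at C-3 rather than C-4.
This places the hydroxyl at C-3; the triple bond between C-5 and C-6; a methyl group at C-4.
The name is 4-methylhex-5-yn-3-ol.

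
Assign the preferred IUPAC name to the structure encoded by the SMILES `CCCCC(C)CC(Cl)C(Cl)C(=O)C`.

3,4-dichloro-6-methyldecan-2-one

Counting along the main chain through the carbonyl gives 10 carbons: the parent is decane.
A ketone (C=O on an internal carbon) is the principal characteristic group, giving the suffix -one.
The numbering direction is chosen so that numbering from this end puts the carbonyl group at C-2 rather than C-9.
That gives the carbonyl at C-2; chloro groups at C-3 and C-4; a methyl group at C-6.
The substituents are ordered alphabetically, ignoring any di-/tri- multipliers.
The name is 3,4-dichloro-6-methyldecan-2-one.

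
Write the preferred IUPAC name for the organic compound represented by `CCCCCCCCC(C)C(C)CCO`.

3,4-dimethyldodecan-1-ol

Counting along the main chain through the –OH group gives 12 carbons: the parent is dodecane.
The principal characteristic group is an alcohol (–OH), named with the suffix -ol.
The numbering direction is chosen so that numbering from this end puts the hydroxyl group at C-1 rather than C-12.
With this numbering: the hydroxyl at C-1; methyl groups at C-3 and C-4.
The name is 3,4-dimethyldodecan-1-ol.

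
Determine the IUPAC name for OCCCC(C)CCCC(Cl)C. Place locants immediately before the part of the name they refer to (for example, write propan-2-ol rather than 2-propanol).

8-chloro-4-methylnonan-1-ol

The longest carbon chain that includes the –OH group has 9 carbons, so the parent hydride is nonane.
The highest-priority functional group is an alcohol (–OH), so the name ends in -ol.
Choose the numbering such that numbering from this end puts the hydroxyl group at C-1 rather than C-9.
With this numbering: the hydroxyl at C-1; a chloro group at C-8; a methyl group at C-4.
Substituent prefixes are cited in alphabetical order (multiplying prefixes like di-/tri- are ignored for ordering).
The name is 8-chloro-4-methylnonan-1-ol.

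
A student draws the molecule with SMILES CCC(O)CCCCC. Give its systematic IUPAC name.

octan-3-ol

The longest chain bearing the –OH group is 8 carbons long (octane).
The principal characteristic group is an alcohol (–OH), named with the suffix -ol.
Number the chain so that numbering from this end puts the hydroxyl group at C-3 rather than C-6.
This places the hydroxyl at C-3.
Putting it together: octan-3-ol.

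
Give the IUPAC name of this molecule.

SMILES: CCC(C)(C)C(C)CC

The longest carbon chain is 6 atoms: the parent is hexane.
Number the chain so that the substituent locant set {3,3,4} is lower than {3,4,4} at the first point of difference.
With this numbering: methyl groups at C-3 (×2) and C-4.
Assembling the pieces gives 3,3,4-trimethylhexane.

3,3,4-trimethylhexane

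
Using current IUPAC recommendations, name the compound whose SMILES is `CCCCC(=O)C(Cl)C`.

2-chloroheptan-3-one

Counting along the main chain through the carbonyl gives 7 carbons: the parent is heptane.
The highest-priority functional group is a ketone (C=O on an internal carbon), so the name ends in -one.
Choose the numbering such that numbering from this end puts the carbonyl group at C-3 rather than C-5.
With this numbering: the carbonyl at C-3; a chloro group at C-2.
The name is 2-chloroheptan-3-one.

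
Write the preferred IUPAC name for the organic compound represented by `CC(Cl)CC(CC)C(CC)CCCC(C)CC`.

The parent chain contains 11 carbons (undecane).
The numbering direction is chosen so that the substituent locant set {2,4,5,9} is lower than {3,7,8,10} at the first point of difference.
This places a chloro group at C-2; ethyl groups at C-4 and C-5; a methyl group at C-9.
The substituents are ordered alphabetically, ignoring any di-/tri- multipliers.
Putting it together: 2-chloro-4,5-diethyl-9-methylundecane.

2-chloro-4,5-diethyl-9-methylundecane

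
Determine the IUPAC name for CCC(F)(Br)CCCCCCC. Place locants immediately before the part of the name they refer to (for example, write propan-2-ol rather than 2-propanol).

3-bromo-3-fluorodecane

The parent chain contains 10 carbons (decane).
The numbering direction is chosen so that the substituent locant set {3,3} is lower than {8,8} at the first point of difference.
That gives a bromo group at C-3; a fluoro group at C-3.
Prefixes are listed alphabetically: bromo, fluoro.
Assembling the pieces gives 3-bromo-3-fluorodecane.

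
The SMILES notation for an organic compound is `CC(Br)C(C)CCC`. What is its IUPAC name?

2-bromo-3-methylhexane

The longest carbon chain is 6 atoms: the parent is hexane.
Choose the numbering such that the substituent locant set {2,3} is lower than {4,5} at the first point of difference.
This places a bromo group at C-2; a methyl group at C-3.
Prefixes are listed alphabetically: bromo, methyl.
Putting it together: 2-bromo-3-methylhexane.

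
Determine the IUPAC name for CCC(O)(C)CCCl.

1-chloro-3-methylpentan-3-ol

Counting along the main chain through the –OH group gives 5 carbons: the parent is pentane.
An alcohol (–OH) is the principal characteristic group, giving the suffix -ol.
The numbering direction is chosen so that the substituent locant set {1,3} is lower than {3,5} at the first point of difference.
That gives the hydroxyl at C-3; a chloro group at C-1; a methyl group at C-3.
Substituent prefixes are cited in alphabetical order (multiplying prefixes like di-/tri- are ignored for ordering).
Putting it together: 1-chloro-3-methylpentan-3-ol.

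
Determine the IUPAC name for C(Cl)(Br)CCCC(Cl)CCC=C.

The longest chain bearing the multiple bond is 9 carbons long (nonane).
There is one C=C double bond, indicated by the ending -ene.
The numbering direction is chosen so that numbering from this end puts the double bond at C-1 rather than C-8.
This places the double bond between C-1 and C-2; a bromo group at C-9; chloro groups at C-5 and C-9.
The substituents are ordered alphabetically, ignoring any di-/tri- multipliers.
Putting it together: 9-bromo-5,9-dichloronon-1-ene.

9-bromo-5,9-dichloronon-1-ene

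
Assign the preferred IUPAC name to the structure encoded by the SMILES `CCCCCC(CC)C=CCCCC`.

7-ethyldodec-5-ene

Counting along the main chain through the multiple bond gives 12 carbons: the parent is dodecane.
There is one C=C double bond, indicated by the ending -ene.
Choose the numbering such that numbering from this end puts the double bond at C-5 rather than C-7.
This places the double bond between C-5 and C-6; an ethyl group at C-7.
Assembling the pieces gives 7-ethyldodec-5-ene.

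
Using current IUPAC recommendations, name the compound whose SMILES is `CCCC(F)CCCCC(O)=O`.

6-fluorononanoic acid

Counting along the main chain through the –COOH group gives 9 carbons: the parent is nonane.
The highest-priority functional group is a carboxylic acid (terminal –COOH), so the name ends in -oic acid.
Choose the numbering such that the carboxylic acid carbon is C-1 by definition.
That gives a fluoro group at C-6.
Assembling the pieces gives 6-fluorononanoic acid.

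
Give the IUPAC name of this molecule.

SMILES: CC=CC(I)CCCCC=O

The longest chain bearing the –CHO group and the multiple bond is 9 carbons long (nonane).
The highest-priority functional group is an aldehyde (terminal –CHO), so the name ends in -al.
A C=C double bond in the chain gives the infix -ene-.
The numbering direction is chosen so that the aldehyde carbon is C-1 by definition.
That gives the double bond between C-7 and C-8; an iodo group at C-6.
The name is 6-iodonon-7-enal.

6-iodonon-7-enal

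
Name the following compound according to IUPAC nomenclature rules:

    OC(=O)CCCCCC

The longest chain bearing the –COOH group is 7 carbons long (heptane).
A carboxylic acid (terminal –COOH) is the principal characteristic group, giving the suffix -oic acid.
Choose the numbering such that the carboxylic acid carbon is C-1 by definition.
Assembling the pieces gives heptanoic acid.

heptanoic acid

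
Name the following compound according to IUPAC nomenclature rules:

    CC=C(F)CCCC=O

5-fluorohept-5-enal

Counting along the main chain through the –CHO group and the multiple bond gives 7 carbons: the parent is heptane.
An aldehyde (terminal –CHO) is the principal characteristic group, giving the suffix -al.
A C=C double bond in the chain gives the infix -ene-.
Number the chain so that the aldehyde carbon is C-1 by definition.
With this numbering: the double bond between C-5 and C-6; a fluoro group at C-5.
Putting it together: 5-fluorohept-5-enal.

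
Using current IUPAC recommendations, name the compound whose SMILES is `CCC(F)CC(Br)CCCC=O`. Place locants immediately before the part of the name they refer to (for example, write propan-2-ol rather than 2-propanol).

5-bromo-7-fluorononanal

The longest chain bearing the –CHO group is 9 carbons long (nonane).
The principal characteristic group is an aldehyde (terminal –CHO), named with the suffix -al.
Number the chain so that the aldehyde carbon is C-1 by definition.
That gives a bromo group at C-5; a fluoro group at C-7.
Prefixes are listed alphabetically: bromo, fluoro.
Putting it together: 5-bromo-7-fluorononanal.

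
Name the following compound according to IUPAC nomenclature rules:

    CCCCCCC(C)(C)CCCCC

The longest carbon chain is 12 atoms: the parent is dodecane.
Number the chain so that the substituent locant set {6,6} is lower than {7,7} at the first point of difference.
This places two methyl groups at C-6.
Assembling the pieces gives 6,6-dimethyldodecane.

6,6-dimethyldodecane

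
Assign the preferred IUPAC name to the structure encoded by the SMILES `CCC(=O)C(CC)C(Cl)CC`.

The longest carbon chain that includes the carbonyl has 7 carbons, so the parent hydride is heptane.
The principal characteristic group is a ketone (C=O on an internal carbon), named with the suffix -one.
The numbering direction is chosen so that numbering from this end puts the carbonyl group at C-3 rather than C-5.
That gives the carbonyl at C-3; a chloro group at C-5; an ethyl group at C-4.
The substituents are ordered alphabetically, ignoring any di-/tri- multipliers.
Putting it together: 5-chloro-4-ethylheptan-3-one.

5-chloro-4-ethylheptan-3-one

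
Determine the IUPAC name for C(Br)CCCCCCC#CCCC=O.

12-bromododec-4-ynal

The longest chain bearing the –CHO group and the multiple bond is 12 carbons long (dodecane).
The highest-priority functional group is an aldehyde (terminal –CHO), so the name ends in -al.
A C≡C triple bond in the chain gives the infix -yne-.
Number the chain so that the aldehyde carbon is C-1 by definition.
That gives the triple bond between C-4 and C-5; a bromo group at C-12.
Assembling the pieces gives 12-bromododec-4-ynal.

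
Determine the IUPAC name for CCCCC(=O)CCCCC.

The longest carbon chain that includes the carbonyl has 10 carbons, so the parent hydride is decane.
A ketone (C=O on an internal carbon) is the principal characteristic group, giving the suffix -one.
The numbering direction is chosen so that numbering from this end puts the carbonyl group at C-5 rather than C-6.
This places the carbonyl at C-5.
Assembling the pieces gives decan-5-one.

decan-5-one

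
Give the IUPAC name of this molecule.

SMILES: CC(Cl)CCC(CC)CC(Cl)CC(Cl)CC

The longest carbon chain is 11 atoms: the parent is undecane.
The numbering direction is chosen so that the substituent locant set {2,5,7,9} is lower than {3,5,7,10} at the first point of difference.
With this numbering: chloro groups at C-2 and C-7 and C-9; an ethyl group at C-5.
The substituents are ordered alphabetically, ignoring any di-/tri- multipliers.
Assembling the pieces gives 2,7,9-trichloro-5-ethylundecane.

2,7,9-trichloro-5-ethylundecane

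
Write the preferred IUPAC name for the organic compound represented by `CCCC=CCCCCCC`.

undec-4-ene

The longest chain bearing the multiple bond is 11 carbons long (undecane).
There is one C=C double bond, indicated by the ending -ene.
Choose the numbering such that numbering from this end puts the double bond at C-4 rather than C-7.
With this numbering: the double bond between C-4 and C-5.
Putting it together: undec-4-ene.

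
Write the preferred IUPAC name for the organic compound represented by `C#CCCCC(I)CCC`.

6-iodonon-1-yne

The longest carbon chain that includes the multiple bond has 9 carbons, so the parent hydride is nonane.
The chain contains a C≡C triple bond, so the unsaturation ending is -yne.
Choose the numbering such that numbering from this end puts the triple bond at C-1 rather than C-8.
That gives the triple bond between C-1 and C-2; an iodo group at C-6.
Assembling the pieces gives 6-iodonon-1-yne.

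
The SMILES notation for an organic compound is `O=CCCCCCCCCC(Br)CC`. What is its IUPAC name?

10-bromododecanal

The longest chain bearing the –CHO group is 12 carbons long (dodecane).
The principal characteristic group is an aldehyde (terminal –CHO), named with the suffix -al.
The numbering direction is chosen so that the aldehyde carbon is C-1 by definition.
With this numbering: a bromo group at C-10.
The name is 10-bromododecanal.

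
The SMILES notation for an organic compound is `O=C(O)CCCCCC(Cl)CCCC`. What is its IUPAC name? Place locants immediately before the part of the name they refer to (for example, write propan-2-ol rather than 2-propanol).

7-chloroundecanoic acid

Counting along the main chain through the –COOH group gives 11 carbons: the parent is undecane.
The highest-priority functional group is a carboxylic acid (terminal –COOH), so the name ends in -oic acid.
Choose the numbering such that the carboxylic acid carbon is C-1 by definition.
That gives a chloro group at C-7.
Putting it together: 7-chloroundecanoic acid.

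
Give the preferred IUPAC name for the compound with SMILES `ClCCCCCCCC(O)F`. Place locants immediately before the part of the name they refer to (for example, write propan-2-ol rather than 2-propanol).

8-chloro-1-fluorooctan-1-ol

Counting along the main chain through the –OH group gives 8 carbons: the parent is octane.
An alcohol (–OH) is the principal characteristic group, giving the suffix -ol.
Choose the numbering such that numbering from this end puts the hydroxyl group at C-1 rather than C-8.
That gives the hydroxyl at C-1; a chloro group at C-8; a fluoro group at C-1.
Substituent prefixes are cited in alphabetical order (multiplying prefixes like di-/tri- are ignored for ordering).
Putting it together: 8-chloro-1-fluorooctan-1-ol.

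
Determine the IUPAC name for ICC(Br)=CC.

2-bromo-1-iodobut-2-ene

The longest chain bearing the multiple bond is 4 carbons long (butane).
The chain contains a C=C double bond, so the unsaturation ending is -ene.
Number the chain so that the substituent locant set {1,2} is lower than {3,4} at the first point of difference.
This places the double bond between C-2 and C-3; a bromo group at C-2; an iodo group at C-1.
The substituents are ordered alphabetically, ignoring any di-/tri- multipliers.
The name is 2-bromo-1-iodobut-2-ene.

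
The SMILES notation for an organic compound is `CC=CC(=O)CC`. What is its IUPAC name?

The longest chain bearing the carbonyl and the multiple bond is 6 carbons long (hexane).
A ketone (C=O on an internal carbon) is the principal characteristic group, giving the suffix -one.
There is one C=C double bond, indicated by the ending -ene.
The numbering direction is chosen so that numbering from this end puts the carbonyl group at C-3 rather than C-4.
With this numbering: the carbonyl at C-3; the double bond between C-4 and C-5.
Assembling the pieces gives hex-4-en-3-one.

hex-4-en-3-one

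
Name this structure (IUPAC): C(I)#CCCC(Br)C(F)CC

5-bromo-6-fluoro-1-iodooct-1-yne

The longest carbon chain that includes the multiple bond has 8 carbons, so the parent hydride is octane.
The chain contains a C≡C triple bond, so the unsaturation ending is -yne.
The numbering direction is chosen so that numbering from this end puts the triple bond at C-1 rather than C-7.
With this numbering: the triple bond between C-1 and C-2; a bromo group at C-5; a fluoro group at C-6; an iodo group at C-1.
The substituents are ordered alphabetically, ignoring any di-/tri- multipliers.
The name is 5-bromo-6-fluoro-1-iodooct-1-yne.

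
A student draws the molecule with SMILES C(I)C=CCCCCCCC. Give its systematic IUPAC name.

The longest chain bearing the multiple bond is 10 carbons long (decane).
The chain contains a C=C double bond, so the unsaturation ending is -ene.
The numbering direction is chosen so that numbering from this end puts the double bond at C-2 rather than C-8.
That gives the double bond between C-2 and C-3; an iodo group at C-1.
Assembling the pieces gives 1-iododec-2-ene.

1-iododec-2-ene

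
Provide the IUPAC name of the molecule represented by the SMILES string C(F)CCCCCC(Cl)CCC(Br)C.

10-bromo-7-chloro-1-fluoroundecane

The parent chain contains 11 carbons (undecane).
The numbering direction is chosen so that the substituent locant set {1,7,10} is lower than {2,5,11} at the first point of difference.
With this numbering: a bromo group at C-10; a chloro group at C-7; a fluoro group at C-1.
The substituents are ordered alphabetically, ignoring any di-/tri- multipliers.
The name is 10-bromo-7-chloro-1-fluoroundecane.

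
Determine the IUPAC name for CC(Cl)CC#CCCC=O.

Counting along the main chain through the –CHO group and the multiple bond gives 8 carbons: the parent is octane.
The principal characteristic group is an aldehyde (terminal –CHO), named with the suffix -al.
There is one C≡C triple bond, indicated by the ending -yne.
The numbering direction is chosen so that the aldehyde carbon is C-1 by definition.
With this numbering: the triple bond between C-4 and C-5; a chloro group at C-7.
The name is 7-chlorooct-4-ynal.

7-chlorooct-4-ynal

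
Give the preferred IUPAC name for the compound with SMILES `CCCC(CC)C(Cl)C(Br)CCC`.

The parent chain contains 9 carbons (nonane).
Choose the numbering such that the locant sets are identical either way, so the alphabetically earlier bromo substituent takes the lower locant (4 rather than 6).
That gives a bromo group at C-4; a chloro group at C-5; an ethyl group at C-6.
The substituents are ordered alphabetically, ignoring any di-/tri- multipliers.
Putting it together: 4-bromo-5-chloro-6-ethylnonane.

4-bromo-5-chloro-6-ethylnonane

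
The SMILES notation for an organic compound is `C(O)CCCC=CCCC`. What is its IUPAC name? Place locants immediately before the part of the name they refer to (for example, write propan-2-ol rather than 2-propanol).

The longest chain bearing the –OH group and the multiple bond is 9 carbons long (nonane).
An alcohol (–OH) is the principal characteristic group, giving the suffix -ol.
There is one C=C double bond, indicated by the ending -ene.
Choose the numbering such that numbering from this end puts the hydroxyl group at C-1 rather than C-9.
With this numbering: the hydroxyl at C-1; the double bond between C-5 and C-6.
Assembling the pieces gives non-5-en-1-ol.

non-5-en-1-ol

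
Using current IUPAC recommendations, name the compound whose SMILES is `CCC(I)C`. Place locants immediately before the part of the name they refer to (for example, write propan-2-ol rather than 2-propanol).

2-iodobutane

The longest continuous carbon chain has 4 atoms, so the parent hydride is butane.
Choose the numbering such that the substituent locant set {2} is lower than {3} at the first point of difference.
That gives an iodo group at C-2.
Assembling the pieces gives 2-iodobutane.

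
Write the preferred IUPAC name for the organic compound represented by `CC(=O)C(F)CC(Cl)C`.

5-chloro-3-fluorohexan-2-one

The longest carbon chain that includes the carbonyl has 6 carbons, so the parent hydride is hexane.
The highest-priority functional group is a ketone (C=O on an internal carbon), so the name ends in -one.
Number the chain so that numbering from this end puts the carbonyl group at C-2 rather than C-5.
With this numbering: the carbonyl at C-2; a chloro group at C-5; a fluoro group at C-3.
The substituents are ordered alphabetically, ignoring any di-/tri- multipliers.
Putting it together: 5-chloro-3-fluorohexan-2-one.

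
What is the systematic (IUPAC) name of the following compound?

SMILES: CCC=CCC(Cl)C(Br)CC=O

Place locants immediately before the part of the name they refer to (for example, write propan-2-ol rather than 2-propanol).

3-bromo-4-chloronon-6-enal

The longest carbon chain that includes the –CHO group and the multiple bond has 9 carbons, so the parent hydride is nonane.
The principal characteristic group is an aldehyde (terminal –CHO), named with the suffix -al.
The chain contains a C=C double bond, so the unsaturation ending is -ene.
The numbering direction is chosen so that the aldehyde carbon is C-1 by definition.
With this numbering: the double bond between C-6 and C-7; a bromo group at C-3; a chloro group at C-4.
Prefixes are listed alphabetically: bromo, chloro.
Assembling the pieces gives 3-bromo-4-chloronon-6-enal.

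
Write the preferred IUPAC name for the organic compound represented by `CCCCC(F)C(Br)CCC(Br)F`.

1,4-dibromo-1,5-difluorononane

The longest carbon chain is 9 atoms: the parent is nonane.
The numbering direction is chosen so that the substituent locant set {1,1,4,5} is lower than {5,6,9,9} at the first point of difference.
This places bromo groups at C-1 and C-4; fluoro groups at C-1 and C-5.
Substituent prefixes are cited in alphabetical order (multiplying prefixes like di-/tri- are ignored for ordering).
The name is 1,4-dibromo-1,5-difluorononane.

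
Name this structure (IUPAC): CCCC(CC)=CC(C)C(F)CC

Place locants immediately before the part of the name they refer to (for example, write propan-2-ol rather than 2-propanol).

Counting along the main chain through the multiple bond gives 9 carbons: the parent is nonane.
There is one C=C double bond, indicated by the ending -ene.
Choose the numbering such that numbering from this end puts the double bond at C-4 rather than C-5.
This places the double bond between C-4 and C-5; an ethyl group at C-4; a fluoro group at C-7; a methyl group at C-6.
Substituent prefixes are cited in alphabetical order (multiplying prefixes like di-/tri- are ignored for ordering).
The name is 4-ethyl-7-fluoro-6-methylnon-4-ene.

4-ethyl-7-fluoro-6-methylnon-4-ene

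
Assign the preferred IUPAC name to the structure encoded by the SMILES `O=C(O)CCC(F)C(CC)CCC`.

5-ethyl-4-fluorooctanoic acid

The longest chain bearing the –COOH group is 8 carbons long (octane).
The highest-priority functional group is a carboxylic acid (terminal –COOH), so the name ends in -oic acid.
Number the chain so that the carboxylic acid carbon is C-1 by definition.
This places an ethyl group at C-5; a fluoro group at C-4.
Prefixes are listed alphabetically: ethyl, fluoro.
Putting it together: 5-ethyl-4-fluorooctanoic acid.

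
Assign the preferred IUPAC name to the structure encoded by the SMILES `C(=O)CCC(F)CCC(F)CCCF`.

4,7,10-trifluorodecanal

The longest chain bearing the –CHO group is 10 carbons long (decane).
The highest-priority functional group is an aldehyde (terminal –CHO), so the name ends in -al.
Choose the numbering such that the aldehyde carbon is C-1 by definition.
That gives fluoro groups at C-4 and C-7 and C-10.
The name is 4,7,10-trifluorodecanal.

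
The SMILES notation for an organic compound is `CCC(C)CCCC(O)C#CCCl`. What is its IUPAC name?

1-chloro-8-methyldec-2-yn-4-ol

The longest carbon chain that includes the –OH group and the multiple bond has 10 carbons, so the parent hydride is decane.
The principal characteristic group is an alcohol (–OH), named with the suffix -ol.
A C≡C triple bond in the chain gives the infix -yne-.
The numbering direction is chosen so that numbering from this end puts the hydroxyl group at C-4 rather than C-7.
That gives the hydroxyl at C-4; the triple bond between C-2 and C-3; a chloro group at C-1; a methyl group at C-8.
Prefixes are listed alphabetically: chloro, methyl.
Assembling the pieces gives 1-chloro-8-methyldec-2-yn-4-ol.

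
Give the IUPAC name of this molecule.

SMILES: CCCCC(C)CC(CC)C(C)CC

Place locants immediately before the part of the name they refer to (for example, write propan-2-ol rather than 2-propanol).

The longest carbon chain is 10 atoms: the parent is decane.
The numbering direction is chosen so that the substituent locant set {3,4,6} is lower than {5,7,8} at the first point of difference.
That gives an ethyl group at C-4; methyl groups at C-3 and C-6.
Prefixes are listed alphabetically: ethyl, methyl.
Assembling the pieces gives 4-ethyl-3,6-dimethyldecane.

4-ethyl-3,6-dimethyldecane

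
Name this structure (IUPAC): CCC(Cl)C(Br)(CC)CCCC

4-bromo-3-chloro-4-ethyloctane

The longest continuous carbon chain has 8 atoms, so the parent hydride is octane.
Number the chain so that the substituent locant set {3,4,4} is lower than {5,5,6} at the first point of difference.
With this numbering: a bromo group at C-4; a chloro group at C-3; an ethyl group at C-4.
The substituents are ordered alphabetically, ignoring any di-/tri- multipliers.
Putting it together: 4-bromo-3-chloro-4-ethyloctane.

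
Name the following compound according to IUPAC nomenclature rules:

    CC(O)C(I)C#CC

The longest carbon chain that includes the –OH group and the multiple bond has 6 carbons, so the parent hydride is hexane.
The principal characteristic group is an alcohol (–OH), named with the suffix -ol.
A C≡C triple bond in the chain gives the infix -yne-.
Number the chain so that numbering from this end puts the hydroxyl group at C-2 rather than C-5.
With this numbering: the hydroxyl at C-2; the triple bond between C-4 and C-5; an iodo group at C-3.
Assembling the pieces gives 3-iodohex-4-yn-2-ol.

3-iodohex-4-yn-2-ol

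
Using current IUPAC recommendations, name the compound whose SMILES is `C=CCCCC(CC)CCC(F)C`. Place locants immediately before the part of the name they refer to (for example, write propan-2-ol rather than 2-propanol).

6-ethyl-9-fluorodec-1-ene

The longest chain bearing the multiple bond is 10 carbons long (decane).
A C=C double bond in the chain gives the infix -ene-.
Number the chain so that numbering from this end puts the double bond at C-1 rather than C-9.
This places the double bond between C-1 and C-2; an ethyl group at C-6; a fluoro group at C-9.
Prefixes are listed alphabetically: ethyl, fluoro.
Putting it together: 6-ethyl-9-fluorodec-1-ene.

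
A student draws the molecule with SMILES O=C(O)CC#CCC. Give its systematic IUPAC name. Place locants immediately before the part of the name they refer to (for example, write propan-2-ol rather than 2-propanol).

The longest carbon chain that includes the –COOH group and the multiple bond has 6 carbons, so the parent hydride is hexane.
The principal characteristic group is a carboxylic acid (terminal –COOH), named with the suffix -oic acid.
A C≡C triple bond in the chain gives the infix -yne-.
Number the chain so that the carboxylic acid carbon is C-1 by definition.
This places the triple bond between C-3 and C-4.
Putting it together: hex-3-ynoic acid.

hex-3-ynoic acid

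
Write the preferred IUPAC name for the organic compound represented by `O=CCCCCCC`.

Counting along the main chain through the –CHO group gives 7 carbons: the parent is heptane.
The highest-priority functional group is an aldehyde (terminal –CHO), so the name ends in -al.
Choose the numbering such that the aldehyde carbon is C-1 by definition.
Putting it together: heptanal.

heptanal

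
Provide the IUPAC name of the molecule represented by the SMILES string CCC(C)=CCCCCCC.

3-methyldec-3-ene

The longest chain bearing the multiple bond is 10 carbons long (decane).
A C=C double bond in the chain gives the infix -ene-.
Choose the numbering such that numbering from this end puts the double bond at C-3 rather than C-7.
That gives the double bond between C-3 and C-4; a methyl group at C-3.
The name is 3-methyldec-3-ene.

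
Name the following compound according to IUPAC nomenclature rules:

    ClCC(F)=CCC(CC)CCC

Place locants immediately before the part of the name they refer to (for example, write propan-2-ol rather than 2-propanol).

The longest carbon chain that includes the multiple bond has 8 carbons, so the parent hydride is octane.
There is one C=C double bond, indicated by the ending -ene.
The numbering direction is chosen so that numbering from this end puts the double bond at C-2 rather than C-6.
With this numbering: the double bond between C-2 and C-3; a chloro group at C-1; an ethyl group at C-5; a fluoro group at C-2.
Substituent prefixes are cited in alphabetical order (multiplying prefixes like di-/tri- are ignored for ordering).
Assembling the pieces gives 1-chloro-5-ethyl-2-fluorooct-2-ene.

1-chloro-5-ethyl-2-fluorooct-2-ene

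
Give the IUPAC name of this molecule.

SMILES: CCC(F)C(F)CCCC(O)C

6,7-difluorononan-2-ol

The longest chain bearing the –OH group is 9 carbons long (nonane).
The principal characteristic group is an alcohol (–OH), named with the suffix -ol.
Choose the numbering such that numbering from this end puts the hydroxyl group at C-2 rather than C-8.
With this numbering: the hydroxyl at C-2; fluoro groups at C-6 and C-7.
Putting it together: 6,7-difluorononan-2-ol.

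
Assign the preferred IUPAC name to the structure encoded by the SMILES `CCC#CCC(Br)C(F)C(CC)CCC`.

Counting along the main chain through the multiple bond gives 11 carbons: the parent is undecane.
The chain contains a C≡C triple bond, so the unsaturation ending is -yne.
Choose the numbering such that numbering from this end puts the triple bond at C-3 rather than C-8.
That gives the triple bond between C-3 and C-4; a bromo group at C-6; an ethyl group at C-8; a fluoro group at C-7.
Substituent prefixes are cited in alphabetical order (multiplying prefixes like di-/tri- are ignored for ordering).
Putting it together: 6-bromo-8-ethyl-7-fluoroundec-3-yne.

6-bromo-8-ethyl-7-fluoroundec-3-yne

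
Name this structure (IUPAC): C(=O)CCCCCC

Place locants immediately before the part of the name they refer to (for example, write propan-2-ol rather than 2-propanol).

The longest chain bearing the –CHO group is 7 carbons long (heptane).
The principal characteristic group is an aldehyde (terminal –CHO), named with the suffix -al.
Number the chain so that the aldehyde carbon is C-1 by definition.
Putting it together: heptanal.

heptanal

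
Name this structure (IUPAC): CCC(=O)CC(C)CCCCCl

9-chloro-5-methylnonan-3-one

The longest carbon chain that includes the carbonyl has 9 carbons, so the parent hydride is nonane.
The highest-priority functional group is a ketone (C=O on an internal carbon), so the name ends in -one.
Choose the numbering such that numbering from this end puts the carbonyl group at C-3 rather than C-7.
That gives the carbonyl at C-3; a chloro group at C-9; a methyl group at C-5.
The substituents are ordered alphabetically, ignoring any di-/tri- multipliers.
Assembling the pieces gives 9-chloro-5-methylnonan-3-one.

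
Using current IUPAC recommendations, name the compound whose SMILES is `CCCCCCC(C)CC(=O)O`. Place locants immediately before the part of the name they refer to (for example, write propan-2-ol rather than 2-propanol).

3-methylnonanoic acid

Counting along the main chain through the –COOH group gives 9 carbons: the parent is nonane.
The highest-priority functional group is a carboxylic acid (terminal –COOH), so the name ends in -oic acid.
Number the chain so that the carboxylic acid carbon is C-1 by definition.
With this numbering: a methyl group at C-3.
Assembling the pieces gives 3-methylnonanoic acid.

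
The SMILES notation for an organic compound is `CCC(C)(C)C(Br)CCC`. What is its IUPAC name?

4-bromo-3,3-dimethylheptane

The longest carbon chain is 7 atoms: the parent is heptane.
Number the chain so that the substituent locant set {3,3,4} is lower than {4,5,5} at the first point of difference.
This places a bromo group at C-4; two methyl groups at C-3.
The substituents are ordered alphabetically, ignoring any di-/tri- multipliers.
Assembling the pieces gives 4-bromo-3,3-dimethylheptane.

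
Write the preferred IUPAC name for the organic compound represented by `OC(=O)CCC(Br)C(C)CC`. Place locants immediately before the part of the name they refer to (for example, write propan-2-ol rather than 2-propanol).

4-bromo-5-methylheptanoic acid

The longest carbon chain that includes the –COOH group has 7 carbons, so the parent hydride is heptane.
The principal characteristic group is a carboxylic acid (terminal –COOH), named with the suffix -oic acid.
The numbering direction is chosen so that the carboxylic acid carbon is C-1 by definition.
That gives a bromo group at C-4; a methyl group at C-5.
The substituents are ordered alphabetically, ignoring any di-/tri- multipliers.
The name is 4-bromo-5-methylheptanoic acid.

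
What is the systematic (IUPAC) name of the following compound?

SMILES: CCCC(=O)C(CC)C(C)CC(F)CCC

The longest carbon chain that includes the carbonyl has 11 carbons, so the parent hydride is undecane.
The highest-priority functional group is a ketone (C=O on an internal carbon), so the name ends in -one.
The numbering direction is chosen so that numbering from this end puts the carbonyl group at C-4 rather than C-8.
This places the carbonyl at C-4; an ethyl group at C-5; a fluoro group at C-8; a methyl group at C-6.
Prefixes are listed alphabetically: ethyl, fluoro, methyl.
Putting it together: 5-ethyl-8-fluoro-6-methylundecan-4-one.

5-ethyl-8-fluoro-6-methylundecan-4-one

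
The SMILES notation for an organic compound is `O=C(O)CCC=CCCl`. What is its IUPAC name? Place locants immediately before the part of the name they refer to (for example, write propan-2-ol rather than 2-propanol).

The longest carbon chain that includes the –COOH group and the multiple bond has 6 carbons, so the parent hydride is hexane.
The principal characteristic group is a carboxylic acid (terminal –COOH), named with the suffix -oic acid.
A C=C double bond in the chain gives the infix -ene-.
Number the chain so that the carboxylic acid carbon is C-1 by definition.
This places the double bond between C-4 and C-5; a chloro group at C-6.
Assembling the pieces gives 6-chlorohex-4-enoic acid.

6-chlorohex-4-enoic acid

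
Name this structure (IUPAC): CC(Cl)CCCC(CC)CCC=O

8-chloro-4-ethylnonanal

Counting along the main chain through the –CHO group gives 9 carbons: the parent is nonane.
An aldehyde (terminal –CHO) is the principal characteristic group, giving the suffix -al.
Number the chain so that the aldehyde carbon is C-1 by definition.
This places a chloro group at C-8; an ethyl group at C-4.
Substituent prefixes are cited in alphabetical order (multiplying prefixes like di-/tri- are ignored for ordering).
The name is 8-chloro-4-ethylnonanal.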